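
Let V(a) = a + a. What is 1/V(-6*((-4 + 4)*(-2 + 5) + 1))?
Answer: -1/12 ≈ -0.083333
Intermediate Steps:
V(a) = 2*a
1/V(-6*((-4 + 4)*(-2 + 5) + 1)) = 1/(2*(-6*((-4 + 4)*(-2 + 5) + 1))) = 1/(2*(-6*(0*3 + 1))) = 1/(2*(-6*(0 + 1))) = 1/(2*(-6*1)) = 1/(2*(-6)) = 1/(-12) = -1/12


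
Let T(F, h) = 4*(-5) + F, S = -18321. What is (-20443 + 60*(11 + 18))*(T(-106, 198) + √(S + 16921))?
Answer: 2356578 - 187030*I*√14 ≈ 2.3566e+6 - 6.998e+5*I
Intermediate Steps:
T(F, h) = -20 + F
(-20443 + 60*(11 + 18))*(T(-106, 198) + √(S + 16921)) = (-20443 + 60*(11 + 18))*((-20 - 106) + √(-18321 + 16921)) = (-20443 + 60*29)*(-126 + √(-1400)) = (-20443 + 1740)*(-126 + 10*I*√14) = -18703*(-126 + 10*I*√14) = 2356578 - 187030*I*√14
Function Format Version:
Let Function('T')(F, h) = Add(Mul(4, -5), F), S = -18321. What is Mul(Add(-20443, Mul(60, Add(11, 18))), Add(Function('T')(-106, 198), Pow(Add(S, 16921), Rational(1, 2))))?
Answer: Add(2356578, Mul(-187030, I, Pow(14, Rational(1, 2)))) ≈ Add(2.3566e+6, Mul(-6.9980e+5, I))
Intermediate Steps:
Function('T')(F, h) = Add(-20, F)
Mul(Add(-20443, Mul(60, Add(11, 18))), Add(Function('T')(-106, 198), Pow(Add(S, 16921), Rational(1, 2)))) = Mul(Add(-20443, Mul(60, Add(11, 18))), Add(Add(-20, -106), Pow(Add(-18321, 16921), Rational(1, 2)))) = Mul(Add(-20443, Mul(60, 29)), Add(-126, Pow(-1400, Rational(1, 2)))) = Mul(Add(-20443, 1740), Add(-126, Mul(10, I, Pow(14, Rational(1, 2))))) = Mul(-18703, Add(-126, Mul(10, I, Pow(14, Rational(1, 2))))) = Add(2356578, Mul(-187030, I, Pow(14, Rational(1, 2))))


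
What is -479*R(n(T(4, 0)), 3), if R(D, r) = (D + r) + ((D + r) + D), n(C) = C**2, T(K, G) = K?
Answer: -25866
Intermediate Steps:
R(D, r) = 2*r + 3*D (R(D, r) = (D + r) + (r + 2*D) = 2*r + 3*D)
-479*R(n(T(4, 0)), 3) = -479*(2*3 + 3*4**2) = -479*(6 + 3*16) = -479*(6 + 48) = -479*54 = -25866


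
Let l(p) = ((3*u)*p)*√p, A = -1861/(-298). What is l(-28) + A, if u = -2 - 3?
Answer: 1861/298 + 840*I*√7 ≈ 6.245 + 2222.4*I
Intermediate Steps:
A = 1861/298 (A = -1861*(-1/298) = 1861/298 ≈ 6.2450)
u = -5
l(p) = -15*p^(3/2) (l(p) = ((3*(-5))*p)*√p = (-15*p)*√p = -15*p^(3/2))
l(-28) + A = -(-840)*I*√7 + 1861/298 = 840*I*√7 + 1861/298 = 1861/298 + 840*I*√7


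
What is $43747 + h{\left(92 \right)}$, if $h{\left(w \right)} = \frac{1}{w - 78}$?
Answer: $\frac{612459}{14} \approx 43747.0$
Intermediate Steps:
$h{\left(w \right)} = \frac{1}{-78 + w}$
$43747 + h{\left(92 \right)} = 43747 + \frac{1}{-78 + 92} = 43747 + \frac{1}{14} = \frac{612459}{14}$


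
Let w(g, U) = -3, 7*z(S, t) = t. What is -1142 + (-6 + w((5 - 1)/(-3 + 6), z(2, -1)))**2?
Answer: -1061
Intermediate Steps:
z(S, t) = t/7
-1142 + (-6 + w((5 - 1)/(-3 + 6), z(2, -1)))**2 = -1142 + (-6 - 3)**2 = -1142 + (-9)**2 = -1142 + 81 = -1061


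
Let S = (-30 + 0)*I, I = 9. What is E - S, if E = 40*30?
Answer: 1470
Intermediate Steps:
E = 1200
S = -270 (S = (-30 + 0)*9 = -30*9 = -270)
E - S = 1200 - 1*(-270) = 1200 + 270 = 1470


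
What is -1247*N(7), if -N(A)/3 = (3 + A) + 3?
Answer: 48633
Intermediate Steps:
N(A) = -18 - 3*A (N(A) = -3*((3 + A) + 3) = -3*(6 + A) = -18 - 3*A)
-1247*N(7) = -1247*(-18 - 3*7) = -1247*(-18 - 21) = -1247*(-39) = 48633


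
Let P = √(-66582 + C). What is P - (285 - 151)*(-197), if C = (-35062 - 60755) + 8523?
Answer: 26398 + 2*I*√38469 ≈ 26398.0 + 392.27*I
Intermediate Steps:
C = -87294 (C = -95817 + 8523 = -87294)
P = 2*I*√38469 (P = √(-66582 - 87294) = √(-153876) = 2*I*√38469 ≈ 392.27*I)
P - (285 - 151)*(-197) = 2*I*√38469 - (285 - 151)*(-197) = 2*I*√38469 - 134*(-197) = 2*I*√38469 - 1*(-26398) = 2*I*√38469 + 26398 = 26398 + 2*I*√38469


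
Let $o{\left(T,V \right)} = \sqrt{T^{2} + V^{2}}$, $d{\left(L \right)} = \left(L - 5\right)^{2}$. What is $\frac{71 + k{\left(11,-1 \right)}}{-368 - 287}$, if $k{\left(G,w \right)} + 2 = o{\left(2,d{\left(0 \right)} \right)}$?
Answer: $- \frac{69}{655} - \frac{\sqrt{629}}{655} \approx -0.14363$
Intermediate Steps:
$d{\left(L \right)} = \left(-5 + L\right)^{2}$
$k{\left(G,w \right)} = -2 + \sqrt{629}$ ($k{\left(G,w \right)} = -2 + \sqrt{2^{2} + \left(\left(-5 + 0\right)^{2}\right)^{2}} = -2 + \sqrt{4 + \left(\left(-5\right)^{2}\right)^{2}} = -2 + \sqrt{4 + 25^{2}} = -2 + \sqrt{4 + 625} = -2 + \sqrt{629}$)
$\frac{71 + k{\left(11,-1 \right)}}{-368 - 287} = \frac{71 - \left(2 - \sqrt{629}\right)}{-368 - 287} = \frac{69 + \sqrt{629}}{-655} = \left(69 + \sqrt{629}\right) \left(- \frac{1}{655}\right) = - \frac{69}{655} - \frac{\sqrt{629}}{655}$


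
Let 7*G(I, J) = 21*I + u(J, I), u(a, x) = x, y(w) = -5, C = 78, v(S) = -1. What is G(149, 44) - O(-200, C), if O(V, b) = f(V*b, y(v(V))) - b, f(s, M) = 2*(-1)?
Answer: 3838/7 ≈ 548.29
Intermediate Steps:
f(s, M) = -2
G(I, J) = 22*I/7 (G(I, J) = (21*I + I)/7 = (22*I)/7 = 22*I/7)
O(V, b) = -2 - b
G(149, 44) - O(-200, C) = (22/7)*149 - (-2 - 1*78) = 3278/7 - (-2 - 78) = 3278/7 - 1*(-80) = 3278/7 + 80 = 3838/7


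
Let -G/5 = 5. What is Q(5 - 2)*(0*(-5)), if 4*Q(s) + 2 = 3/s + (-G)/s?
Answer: 0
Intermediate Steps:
G = -25 (G = -5*5 = -25)
Q(s) = -½ + 7/s (Q(s) = -½ + (3/s + (-1*(-25))/s)/4 = -½ + (3/s + 25/s)/4 = -½ + (28/s)/4 = -½ + 7/s)
Q(5 - 2)*(0*(-5)) = ((14 - (5 - 2))/(2*(5 - 2)))*(0*(-5)) = ((½)*(14 - 1*3)/3)*0 = ((½)*(⅓)*(14 - 3))*0 = ((½)*(⅓)*11)*0 = (11/6)*0 = 0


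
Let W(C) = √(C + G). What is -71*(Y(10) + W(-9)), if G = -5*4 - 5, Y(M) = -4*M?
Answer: 2840 - 71*I*√34 ≈ 2840.0 - 414.0*I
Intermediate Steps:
G = -25 (G = -20 - 5 = -25)
W(C) = √(-25 + C) (W(C) = √(C - 25) = √(-25 + C))
-71*(Y(10) + W(-9)) = -71*(-4*10 + √(-25 - 9)) = -71*(-40 + √(-34)) = -71*(-40 + I*√34) = 2840 - 71*I*√34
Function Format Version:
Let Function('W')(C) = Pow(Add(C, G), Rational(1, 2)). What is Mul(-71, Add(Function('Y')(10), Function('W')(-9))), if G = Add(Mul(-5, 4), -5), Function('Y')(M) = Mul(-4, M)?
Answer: Add(2840, Mul(-71, I, Pow(34, Rational(1, 2)))) ≈ Add(2840.0, Mul(-414.00, I))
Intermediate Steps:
G = -25 (G = Add(-20, -5) = -25)
Function('W')(C) = Pow(Add(-25, C), Rational(1, 2)) (Function('W')(C) = Pow(Add(C, -25), Rational(1, 2)) = Pow(Add(-25, C), Rational(1, 2)))
Mul(-71, Add(Function('Y')(10), Function('W')(-9))) = Mul(-71, Add(Mul(-4, 10), Pow(Add(-25, -9), Rational(1, 2)))) = Mul(-71, Add(-40, Pow(-34, Rational(1, 2)))) = Mul(-71, Add(-40, Mul(I, Pow(34, Rational(1, 2))))) = Add(2840, Mul(-71, I, Pow(34, Rational(1, 2))))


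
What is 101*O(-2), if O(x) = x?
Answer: -202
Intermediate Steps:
101*O(-2) = 101*(-2) = -202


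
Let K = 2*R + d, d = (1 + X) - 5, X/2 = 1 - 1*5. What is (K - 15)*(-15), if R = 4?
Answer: 285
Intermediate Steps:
X = -8 (X = 2*(1 - 1*5) = 2*(1 - 5) = 2*(-4) = -8)
d = -12 (d = (1 - 8) - 5 = -7 - 5 = -12)
K = -4 (K = 2*4 - 12 = 8 - 12 = -4)
(K - 15)*(-15) = (-4 - 15)*(-15) = -19*(-15) = 285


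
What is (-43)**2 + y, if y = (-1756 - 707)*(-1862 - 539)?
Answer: 5915512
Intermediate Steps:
y = 5913663 (y = -2463*(-2401) = 5913663)
(-43)**2 + y = (-43)**2 + 5913663 = 1849 + 5913663 = 5915512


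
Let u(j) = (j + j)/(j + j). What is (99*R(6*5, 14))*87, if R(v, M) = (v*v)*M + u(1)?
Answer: 108532413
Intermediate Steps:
u(j) = 1 (u(j) = (2*j)/((2*j)) = (2*j)*(1/(2*j)) = 1)
R(v, M) = 1 + M*v² (R(v, M) = (v*v)*M + 1 = v²*M + 1 = M*v² + 1 = 1 + M*v²)
(99*R(6*5, 14))*87 = (99*(1 + 14*(6*5)²))*87 = (99*(1 + 14*30²))*87 = (99*(1 + 14*900))*87 = (99*(1 + 12600))*87 = (99*12601)*87 = 1247499*87 = 108532413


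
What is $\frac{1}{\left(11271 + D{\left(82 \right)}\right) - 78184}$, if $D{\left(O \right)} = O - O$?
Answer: $- \frac{1}{66913} \approx -1.4945 \cdot 10^{-5}$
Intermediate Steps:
$D{\left(O \right)} = 0$
$\frac{1}{\left(11271 + D{\left(82 \right)}\right) - 78184} = \frac{1}{\left(11271 + 0\right) - 78184} = \frac{1}{11271 - 78184} = \frac{1}{-66913} = - \frac{1}{66913}$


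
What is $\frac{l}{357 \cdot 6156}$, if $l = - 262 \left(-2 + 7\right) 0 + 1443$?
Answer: $\frac{481}{732564} \approx 0.0006566$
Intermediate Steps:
$l = 1443$ ($l = - 262 \cdot 5 \cdot 0 + 1443 = \left(-262\right) 0 + 1443 = 0 + 1443 = 1443$)
$\frac{l}{357 \cdot 6156} = \frac{1443}{357 \cdot 6156} = \frac{1443}{2197692} = 1443 \cdot \frac{1}{2197692} = \frac{481}{732564}$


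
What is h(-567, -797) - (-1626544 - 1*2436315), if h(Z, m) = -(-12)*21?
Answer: 4063111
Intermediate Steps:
h(Z, m) = 252 (h(Z, m) = -4*(-63) = 252)
h(-567, -797) - (-1626544 - 1*2436315) = 252 - (-1626544 - 1*2436315) = 252 - (-1626544 - 2436315) = 252 - 1*(-4062859) = 252 + 4062859 = 4063111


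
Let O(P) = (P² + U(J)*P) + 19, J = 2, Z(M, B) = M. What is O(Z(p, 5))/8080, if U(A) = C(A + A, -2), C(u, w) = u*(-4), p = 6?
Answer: -41/8080 ≈ -0.0050743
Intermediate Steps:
C(u, w) = -4*u
U(A) = -8*A (U(A) = -4*(A + A) = -8*A)
O(P) = 19 + P² - 16*P (O(P) = (P² + (-8*2)*P) + 19 = (P² - 16*P) + 19 = 19 + P² - 16*P)
O(Z(p, 5))/8080 = (19 + 6² - 16*6)/8080 = (19 + 36 - 96)*(1/8080) = -41*1/8080 = -41/8080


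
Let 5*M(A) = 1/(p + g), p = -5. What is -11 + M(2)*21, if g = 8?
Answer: -48/5 ≈ -9.6000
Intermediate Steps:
M(A) = 1/15 (M(A) = 1/(5*(-5 + 8)) = (⅕)/3 = (⅕)*(⅓) = 1/15)
-11 + M(2)*21 = -11 + (1/15)*21 = -11 + 7/5 = -48/5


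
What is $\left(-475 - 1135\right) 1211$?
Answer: $-1949710$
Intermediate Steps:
$\left(-475 - 1135\right) 1211 = \left(-1610\right) 1211 = -1949710$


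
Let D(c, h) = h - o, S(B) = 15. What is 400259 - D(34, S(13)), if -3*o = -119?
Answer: 1200851/3 ≈ 4.0028e+5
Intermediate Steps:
o = 119/3 (o = -1/3*(-119) = 119/3 ≈ 39.667)
D(c, h) = -119/3 + h (D(c, h) = h - 1*119/3 = h - 119/3 = -119/3 + h)
400259 - D(34, S(13)) = 400259 - (-119/3 + 15) = 400259 - 1*(-74/3) = 400259 + 74/3 = 1200851/3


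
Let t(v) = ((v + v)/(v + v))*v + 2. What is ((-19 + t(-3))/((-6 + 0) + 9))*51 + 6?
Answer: -334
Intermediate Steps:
t(v) = 2 + v (t(v) = ((2*v)/((2*v)))*v + 2 = ((2*v)*(1/(2*v)))*v + 2 = 1*v + 2 = v + 2 = 2 + v)
((-19 + t(-3))/((-6 + 0) + 9))*51 + 6 = ((-19 + (2 - 3))/((-6 + 0) + 9))*51 + 6 = ((-19 - 1)/(-6 + 9))*51 + 6 = -20/3*51 + 6 = -340 + 6 = -334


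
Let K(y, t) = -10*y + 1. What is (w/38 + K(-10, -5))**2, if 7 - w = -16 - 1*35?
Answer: 3794704/361 ≈ 10512.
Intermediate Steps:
w = 58 (w = 7 - (-16 - 1*35) = 7 - (-16 - 35) = 7 - 1*(-51) = 7 + 51 = 58)
K(y, t) = 1 - 10*y
(w/38 + K(-10, -5))**2 = (58/38 + (1 - 10*(-10)))**2 = (58*(1/38) + (1 + 100))**2 = (29/19 + 101)**2 = (1948/19)**2 = 3794704/361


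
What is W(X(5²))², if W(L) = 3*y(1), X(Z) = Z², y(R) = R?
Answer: 9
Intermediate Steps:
W(L) = 3 (W(L) = 3*1 = 3)
W(X(5²))² = 3² = 9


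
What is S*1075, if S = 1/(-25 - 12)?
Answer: -1075/37 ≈ -29.054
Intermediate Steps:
S = -1/37 (S = 1/(-37) = -1/37 ≈ -0.027027)
S*1075 = -1/37*1075 = -1075/37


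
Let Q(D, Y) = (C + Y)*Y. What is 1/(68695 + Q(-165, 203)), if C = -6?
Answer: 1/108686 ≈ 9.2008e-6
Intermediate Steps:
Q(D, Y) = Y*(-6 + Y) (Q(D, Y) = (-6 + Y)*Y = Y*(-6 + Y))
1/(68695 + Q(-165, 203)) = 1/(68695 + 203*(-6 + 203)) = 1/(68695 + 203*197) = 1/(68695 + 39991) = 1/108686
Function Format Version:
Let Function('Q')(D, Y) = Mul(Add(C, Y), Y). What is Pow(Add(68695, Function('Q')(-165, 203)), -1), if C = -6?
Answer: Rational(1, 108686) ≈ 9.2008e-6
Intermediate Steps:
Function('Q')(D, Y) = Mul(Y, Add(-6, Y)) (Function('Q')(D, Y) = Mul(Add(-6, Y), Y) = Mul(Y, Add(-6, Y)))
Pow(Add(68695, Function('Q')(-165, 203)), -1) = Pow(Add(68695, Mul(203, Add(-6, 203))), -1) = Pow(Add(68695, Mul(203, 197)), -1) = Pow(Add(68695, 39991), -1) = Pow(108686, -1) = Rational(1, 108686)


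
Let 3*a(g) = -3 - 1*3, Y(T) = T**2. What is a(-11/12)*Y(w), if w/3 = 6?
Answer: -648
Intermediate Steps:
w = 18 (w = 3*6 = 18)
a(g) = -2 (a(g) = (-3 - 1*3)/3 = (-3 - 3)/3 = (1/3)*(-6) = -2)
a(-11/12)*Y(w) = -2*18**2 = -2*324 = -648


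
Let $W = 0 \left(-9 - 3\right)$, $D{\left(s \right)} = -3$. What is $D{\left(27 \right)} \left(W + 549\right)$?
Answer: $-1647$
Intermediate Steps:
$W = 0$ ($W = 0 \left(-12\right) = 0$)
$D{\left(27 \right)} \left(W + 549\right) = - 3 \left(0 + 549\right) = \left(-3\right) 549 = -1647$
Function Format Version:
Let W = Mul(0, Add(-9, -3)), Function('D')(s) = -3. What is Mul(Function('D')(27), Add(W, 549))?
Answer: -1647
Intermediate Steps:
W = 0 (W = Mul(0, -12) = 0)
Mul(Function('D')(27), Add(W, 549)) = Mul(-3, Add(0, 549)) = Mul(-3, 549) = -1647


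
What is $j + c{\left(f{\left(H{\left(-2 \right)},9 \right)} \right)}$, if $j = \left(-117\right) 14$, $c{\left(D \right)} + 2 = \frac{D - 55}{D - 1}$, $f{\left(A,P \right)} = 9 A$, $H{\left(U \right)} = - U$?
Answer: $- \frac{27917}{17} \approx -1642.2$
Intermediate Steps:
$c{\left(D \right)} = -2 + \frac{-55 + D}{-1 + D}$ ($c{\left(D \right)} = -2 + \frac{D - 55}{D - 1} = -2 + \frac{-55 + D}{-1 + D}$)
$j = -1638$
$j + c{\left(f{\left(H{\left(-2 \right)},9 \right)} \right)} = -1638 + \frac{-53 - 9 \left(\left(-1\right) \left(-2\right)\right)}{-1 + 9 \left(\left(-1\right) \left(-2\right)\right)} = -1638 + \frac{-53 - 9 \cdot 2}{-1 + 9 \cdot 2} = -1638 + \frac{-53 - 18}{-1 + 18} = -1638 + \frac{-53 - 18}{17} = -1638 + \frac{1}{17} \left(-71\right) = -1638 - \frac{71}{17} = - \frac{27917}{17}$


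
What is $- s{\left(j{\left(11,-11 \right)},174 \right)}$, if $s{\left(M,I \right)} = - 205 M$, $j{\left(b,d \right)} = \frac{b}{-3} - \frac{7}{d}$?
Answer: $- \frac{20500}{33} \approx -621.21$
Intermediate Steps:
$j{\left(b,d \right)} = - \frac{7}{d} - \frac{b}{3}$ ($j{\left(b,d \right)} = b \left(- \frac{1}{3}\right) - \frac{7}{d} = - \frac{b}{3} - \frac{7}{d} = - \frac{7}{d} - \frac{b}{3}$)
$- s{\left(j{\left(11,-11 \right)},174 \right)} = - \left(-205\right) \left(- \frac{7}{-11} - \frac{11}{3}\right) = - \left(-205\right) \left(\left(-7\right) \left(- \frac{1}{11}\right) - \frac{11}{3}\right) = - \left(-205\right) \left(\frac{7}{11} - \frac{11}{3}\right) = - \frac{\left(-205\right) \left(-100\right)}{33} = \left(-1\right) \frac{20500}{33} = - \frac{20500}{33}$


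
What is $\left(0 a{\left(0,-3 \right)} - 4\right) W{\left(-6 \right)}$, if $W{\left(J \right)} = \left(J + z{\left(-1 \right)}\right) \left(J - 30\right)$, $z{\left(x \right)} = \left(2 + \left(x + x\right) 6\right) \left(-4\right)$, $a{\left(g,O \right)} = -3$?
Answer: $4896$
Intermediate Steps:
$z{\left(x \right)} = -8 - 48 x$ ($z{\left(x \right)} = \left(2 + 2 x 6\right) \left(-4\right) = \left(2 + 12 x\right) \left(-4\right) = -8 - 48 x$)
$W{\left(J \right)} = \left(-30 + J\right) \left(40 + J\right)$ ($W{\left(J \right)} = \left(J - -40\right) \left(J - 30\right) = \left(J + \left(-8 + 48\right)\right) \left(-30 + J\right) = \left(J + 40\right) \left(-30 + J\right) = \left(40 + J\right) \left(-30 + J\right) = \left(-30 + J\right) \left(40 + J\right)$)
$\left(0 a{\left(0,-3 \right)} - 4\right) W{\left(-6 \right)} = \left(0 \left(-3\right) - 4\right) \left(-1200 + \left(-6\right)^{2} + 10 \left(-6\right)\right) = \left(0 - 4\right) \left(-1200 + 36 - 60\right) = \left(-4\right) \left(-1224\right) = 4896$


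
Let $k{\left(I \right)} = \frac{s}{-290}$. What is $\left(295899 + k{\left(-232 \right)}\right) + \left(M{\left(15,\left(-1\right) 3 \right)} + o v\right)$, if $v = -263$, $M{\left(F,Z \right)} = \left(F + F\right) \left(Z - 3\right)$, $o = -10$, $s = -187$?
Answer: $\frac{86521397}{290} \approx 2.9835 \cdot 10^{5}$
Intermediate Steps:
$M{\left(F,Z \right)} = 2 F \left(-3 + Z\right)$
$k{\left(I \right)} = \frac{187}{290}$ ($k{\left(I \right)} = - \frac{187}{-290} = \left(-187\right) \left(- \frac{1}{290}\right) = \frac{187}{290}$)
$\left(295899 + k{\left(-232 \right)}\right) + \left(M{\left(15,\left(-1\right) 3 \right)} + o v\right) = \left(295899 + \frac{187}{290}\right) + \left(2 \cdot 15 \left(-3 - 3\right) - -2630\right) = \frac{85810897}{290} + \left(2 \cdot 15 \left(-3 - 3\right) + 2630\right) = \frac{85810897}{290} + \left(2 \cdot 15 \left(-6\right) + 2630\right) = \frac{85810897}{290} + \left(-180 + 2630\right) = \frac{85810897}{290} + 2450 = \frac{86521397}{290}$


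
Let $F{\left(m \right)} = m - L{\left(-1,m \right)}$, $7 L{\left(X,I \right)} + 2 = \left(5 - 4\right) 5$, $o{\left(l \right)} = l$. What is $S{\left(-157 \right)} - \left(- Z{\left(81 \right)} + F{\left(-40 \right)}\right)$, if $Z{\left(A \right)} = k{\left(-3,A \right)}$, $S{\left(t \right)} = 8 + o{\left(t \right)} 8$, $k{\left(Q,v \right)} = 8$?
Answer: $- \frac{8397}{7} \approx -1199.6$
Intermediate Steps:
$S{\left(t \right)} = 8 + 8 t$ ($S{\left(t \right)} = 8 + t 8 = 8 + 8 t$)
$Z{\left(A \right)} = 8$
$L{\left(X,I \right)} = \frac{3}{7}$ ($L{\left(X,I \right)} = - \frac{2}{7} + \frac{\left(5 - 4\right) 5}{7} = - \frac{2}{7} + \frac{1 \cdot 5}{7} = - \frac{2}{7} + \frac{1}{7} \cdot 5 = - \frac{2}{7} + \frac{5}{7} = \frac{3}{7}$)
$F{\left(m \right)} = - \frac{3}{7} + m$ ($F{\left(m \right)} = m - \frac{3}{7} = - \frac{3}{7} + m$)
$S{\left(-157 \right)} - \left(- Z{\left(81 \right)} + F{\left(-40 \right)}\right) = \left(8 + 8 \left(-157\right)\right) + \left(8 - \left(- \frac{3}{7} - 40\right)\right) = \left(8 - 1256\right) + \left(8 - - \frac{283}{7}\right) = -1248 + \left(8 + \frac{283}{7}\right) = -1248 + \frac{339}{7} = - \frac{8397}{7}$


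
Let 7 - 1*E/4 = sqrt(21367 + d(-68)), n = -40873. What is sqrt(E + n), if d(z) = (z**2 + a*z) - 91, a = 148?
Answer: sqrt(-40845 - 8*sqrt(3959)) ≈ 203.34*I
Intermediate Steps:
d(z) = -91 + z**2 + 148*z (d(z) = (z**2 + 148*z) - 91 = -91 + z**2 + 148*z)
E = 28 - 8*sqrt(3959) (E = 28 - 4*sqrt(21367 + (-91 + (-68)**2 + 148*(-68))) = 28 - 4*sqrt(21367 + (-91 + 4624 - 10064)) = 28 - 4*sqrt(21367 - 5531) = 28 - 8*sqrt(3959) ≈ -475.36)
sqrt(E + n) = sqrt((28 - 8*sqrt(3959)) - 40873) = sqrt(-40845 - 8*sqrt(3959))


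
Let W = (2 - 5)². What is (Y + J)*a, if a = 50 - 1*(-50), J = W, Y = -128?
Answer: -11900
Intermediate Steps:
W = 9 (W = (-3)² = 9)
J = 9
a = 100 (a = 50 + 50 = 100)
(Y + J)*a = (-128 + 9)*100 = -119*100 = -11900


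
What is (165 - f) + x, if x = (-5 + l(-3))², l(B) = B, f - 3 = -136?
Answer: 362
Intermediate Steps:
f = -133 (f = 3 - 136 = -133)
x = 64 (x = (-5 - 3)² = (-8)² = 64)
(165 - f) + x = (165 - 1*(-133)) + 64 = (165 + 133) + 64 = 298 + 64 = 362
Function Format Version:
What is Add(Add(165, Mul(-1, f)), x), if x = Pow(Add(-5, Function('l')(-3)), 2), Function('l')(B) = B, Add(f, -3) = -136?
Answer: 362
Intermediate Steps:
f = -133 (f = Add(3, -136) = -133)
x = 64 (x = Pow(Add(-5, -3), 2) = Pow(-8, 2) = 64)
Add(Add(165, Mul(-1, f)), x) = Add(Add(165, Mul(-1, -133)), 64) = Add(Add(165, 133), 64) = Add(298, 64) = 362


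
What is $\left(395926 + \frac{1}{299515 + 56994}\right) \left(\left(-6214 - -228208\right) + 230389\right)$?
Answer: $\frac{63854395318254305}{356509} \approx 1.7911 \cdot 10^{11}$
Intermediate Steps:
$\left(395926 + \frac{1}{299515 + 56994}\right) \left(\left(-6214 - -228208\right) + 230389\right) = \left(395926 + \frac{1}{356509}\right) \left(\left(-6214 + 228208\right) + 230389\right) = \left(395926 + \frac{1}{356509}\right) \left(221994 + 230389\right) = \frac{141151182335}{356509} \cdot 452383 = \frac{63854395318254305}{356509}$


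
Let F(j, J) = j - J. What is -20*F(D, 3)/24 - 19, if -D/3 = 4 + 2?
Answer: -3/2 ≈ -1.5000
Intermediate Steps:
D = -18 (D = -3*(4 + 2) = -3*6 = -18)
-20*F(D, 3)/24 - 19 = -20*(-18 - 1*3)/24 - 19 = -20*(-18 - 3)/24 - 19 = -(-420)/24 - 19 = -20*(-7/8) - 19 = 35/2 - 19 = -3/2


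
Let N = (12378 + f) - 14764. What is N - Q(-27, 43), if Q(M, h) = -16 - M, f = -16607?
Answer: -19004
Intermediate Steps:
N = -18993 (N = (12378 - 16607) - 14764 = -4229 - 14764 = -18993)
N - Q(-27, 43) = -18993 - (-16 - 1*(-27)) = -18993 - (-16 + 27) = -18993 - 1*11 = -18993 - 11 = -19004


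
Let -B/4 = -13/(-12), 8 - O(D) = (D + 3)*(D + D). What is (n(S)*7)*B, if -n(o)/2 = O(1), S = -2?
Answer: 0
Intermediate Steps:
O(D) = 8 - 2*D*(3 + D) (O(D) = 8 - (D + 3)*(D + D) = 8 - (3 + D)*2*D = 8 - 2*D*(3 + D))
B = -13/3 (B = -(-52)/(-12) = -(-52)*(-1)/12 = -4*13/12 = -13/3 ≈ -4.3333)
n(o) = 0 (n(o) = -2*(8 - 6*1 - 2*1²) = -2*(8 - 6 - 2*1) = -2*(8 - 6 - 2) = -2*0 = 0)
(n(S)*7)*B = (0*7)*(-13/3) = 0*(-13/3) = 0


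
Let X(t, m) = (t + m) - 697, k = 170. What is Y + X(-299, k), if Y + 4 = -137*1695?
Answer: -233045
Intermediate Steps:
X(t, m) = -697 + m + t (X(t, m) = (m + t) - 697 = -697 + m + t)
Y = -232219 (Y = -4 - 137*1695 = -4 - 232215 = -232219)
Y + X(-299, k) = -232219 + (-697 + 170 - 299) = -232219 - 826 = -233045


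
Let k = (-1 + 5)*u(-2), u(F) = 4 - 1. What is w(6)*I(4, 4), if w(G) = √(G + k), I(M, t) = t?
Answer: 12*√2 ≈ 16.971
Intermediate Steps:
u(F) = 3
k = 12 (k = (-1 + 5)*3 = 4*3 = 12)
w(G) = √(12 + G) (w(G) = √(G + 12) = √(12 + G))
w(6)*I(4, 4) = √(12 + 6)*4 = √18*4 = (3*√2)*4 = 12*√2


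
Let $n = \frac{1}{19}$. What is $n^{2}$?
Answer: $\frac{1}{361} \approx 0.0027701$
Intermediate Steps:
$n = \frac{1}{19} \approx 0.052632$
$n^{2} = \left(\frac{1}{19}\right)^{2} = \frac{1}{361}$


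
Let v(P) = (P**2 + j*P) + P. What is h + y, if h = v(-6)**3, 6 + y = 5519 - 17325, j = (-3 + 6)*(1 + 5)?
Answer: -486364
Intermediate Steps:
j = 18 (j = 3*6 = 18)
v(P) = P**2 + 19*P (v(P) = (P**2 + 18*P) + P = P**2 + 19*P)
y = -11812 (y = -6 + (5519 - 17325) = -6 - 11806 = -11812)
h = -474552 (h = (-6*(19 - 6))**3 = (-6*13)**3 = (-78)**3 = -474552)
h + y = -474552 - 11812 = -486364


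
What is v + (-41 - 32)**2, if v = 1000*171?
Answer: 176329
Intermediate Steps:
v = 171000
v + (-41 - 32)**2 = 171000 + (-41 - 32)**2 = 171000 + (-73)**2 = 171000 + 5329 = 176329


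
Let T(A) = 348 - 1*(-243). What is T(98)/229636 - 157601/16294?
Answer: -18090616741/1870844492 ≈ -9.6698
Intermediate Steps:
T(A) = 591 (T(A) = 348 + 243 = 591)
T(98)/229636 - 157601/16294 = 591/229636 - 157601/16294 = -18090616741/1870844492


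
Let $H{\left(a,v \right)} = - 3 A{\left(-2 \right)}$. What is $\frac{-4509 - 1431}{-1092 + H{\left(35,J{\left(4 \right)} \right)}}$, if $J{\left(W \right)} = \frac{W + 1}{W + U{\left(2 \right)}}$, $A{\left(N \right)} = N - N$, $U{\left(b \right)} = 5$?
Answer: $\frac{495}{91} \approx 5.4396$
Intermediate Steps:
$A{\left(N \right)} = 0$
$J{\left(W \right)} = \frac{1 + W}{5 + W}$ ($J{\left(W \right)} = \frac{W + 1}{W + 5} = \frac{1 + W}{5 + W}$)
$H{\left(a,v \right)} = 0$ ($H{\left(a,v \right)} = \left(-3\right) 0 = 0$)
$\frac{-4509 - 1431}{-1092 + H{\left(35,J{\left(4 \right)} \right)}} = \frac{-4509 - 1431}{-1092 + 0} = - \frac{5940}{-1092} = \left(-5940\right) \left(- \frac{1}{1092}\right) = \frac{495}{91}$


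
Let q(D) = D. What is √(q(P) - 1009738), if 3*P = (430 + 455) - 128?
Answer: I*√9085371/3 ≈ 1004.7*I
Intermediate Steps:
P = 757/3 (P = ((430 + 455) - 128)/3 = (885 - 128)/3 = (⅓)*757 = 757/3 ≈ 252.33)
√(q(P) - 1009738) = √(757/3 - 1009738) = √(-3028457/3) = I*√9085371/3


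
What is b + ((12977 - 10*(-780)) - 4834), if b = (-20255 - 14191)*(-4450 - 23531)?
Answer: 963849469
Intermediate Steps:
b = 963833526 (b = -34446*(-27981) = 963833526)
b + ((12977 - 10*(-780)) - 4834) = 963833526 + ((12977 - 10*(-780)) - 4834) = 963833526 + ((12977 + 7800) - 4834) = 963833526 + (20777 - 4834) = 963833526 + 15943 = 963849469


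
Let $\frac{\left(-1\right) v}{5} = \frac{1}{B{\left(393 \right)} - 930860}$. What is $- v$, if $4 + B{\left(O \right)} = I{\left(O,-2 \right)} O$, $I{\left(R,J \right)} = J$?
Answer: $- \frac{1}{186330} \approx -5.3668 \cdot 10^{-6}$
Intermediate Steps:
$B{\left(O \right)} = -4 - 2 O$
$v = \frac{1}{186330}$ ($v = - \frac{5}{\left(-4 - 786\right) - 930860} = - \frac{5}{-790 - 930860} = - \frac{5}{-931650} = \left(-5\right) \left(- \frac{1}{931650}\right) = \frac{1}{186330} \approx 5.3668 \cdot 10^{-6}$)
$- v = \left(-1\right) \frac{1}{186330} = - \frac{1}{186330}$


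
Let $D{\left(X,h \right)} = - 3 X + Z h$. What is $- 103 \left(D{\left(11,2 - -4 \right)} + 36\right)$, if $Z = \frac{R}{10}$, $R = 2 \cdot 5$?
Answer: $-927$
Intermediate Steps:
$R = 10$
$Z = 1$ ($Z = \frac{10}{10} = 10 \cdot \frac{1}{10} = 1$)
$D{\left(X,h \right)} = h - 3 X$ ($D{\left(X,h \right)} = - 3 X + 1 h = - 3 X + h = h - 3 X$)
$- 103 \left(D{\left(11,2 - -4 \right)} + 36\right) = - 103 \left(\left(\left(2 - -4\right) - 33\right) + 36\right) = - 103 \left(\left(\left(2 + 4\right) - 33\right) + 36\right) = - 103 \left(\left(6 - 33\right) + 36\right) = - 103 \left(-27 + 36\right) = \left(-103\right) 9 = -927$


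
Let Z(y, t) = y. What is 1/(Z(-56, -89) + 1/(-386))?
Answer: -386/21617 ≈ -0.017856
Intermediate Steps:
1/(Z(-56, -89) + 1/(-386)) = 1/(-56 + 1/(-386)) = 1/(-56 - 1/386) = 1/(-21617/386) = -386/21617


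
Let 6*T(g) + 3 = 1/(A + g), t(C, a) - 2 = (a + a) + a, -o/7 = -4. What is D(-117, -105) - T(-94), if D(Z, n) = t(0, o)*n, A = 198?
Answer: -5634409/624 ≈ -9029.5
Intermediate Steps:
o = 28 (o = -7*(-4) = 28)
t(C, a) = 2 + 3*a (t(C, a) = 2 + ((a + a) + a) = 2 + (2*a + a) = 2 + 3*a)
D(Z, n) = 86*n (D(Z, n) = (2 + 3*28)*n = (2 + 84)*n = 86*n)
T(g) = -½ + 1/(6*(198 + g))
D(-117, -105) - T(-94) = 86*(-105) - (-593 - 3*(-94))/(6*(198 - 94)) = -9030 - (-593 + 282)/(6*104) = -9030 - (-311)/(6*104) = -9030 - 1*(-311/624) = -9030 + 311/624 = -5634409/624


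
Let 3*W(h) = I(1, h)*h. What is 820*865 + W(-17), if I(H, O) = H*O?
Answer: 2128189/3 ≈ 7.0940e+5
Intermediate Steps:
W(h) = h²/3 (W(h) = ((1*h)*h)/3 = (h*h)/3 = h²/3)
820*865 + W(-17) = 820*865 + (⅓)*(-17)² = 709300 + (⅓)*289 = 709300 + 289/3 = 2128189/3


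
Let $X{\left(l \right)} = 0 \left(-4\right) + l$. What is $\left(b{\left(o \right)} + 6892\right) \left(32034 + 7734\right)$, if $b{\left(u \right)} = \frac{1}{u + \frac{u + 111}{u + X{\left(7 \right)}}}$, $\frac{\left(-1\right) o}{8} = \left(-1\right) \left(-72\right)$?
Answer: $\frac{29900317099544}{109093} \approx 2.7408 \cdot 10^{8}$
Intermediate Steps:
$X{\left(l \right)} = l$ ($X{\left(l \right)} = 0 + l = l$)
$o = -576$ ($o = - 8 \left(\left(-1\right) \left(-72\right)\right) = \left(-8\right) 72 = -576$)
$b{\left(u \right)} = \frac{1}{u + \frac{111 + u}{7 + u}}$ ($b{\left(u \right)} = \frac{1}{u + \frac{u + 111}{u + 7}} = \frac{1}{u + \frac{111 + u}{7 + u}}$)
$\left(b{\left(o \right)} + 6892\right) \left(32034 + 7734\right) = \left(\frac{7 - 576}{111 + \left(-576\right)^{2} + 8 \left(-576\right)} + 6892\right) \left(32034 + 7734\right) = \left(\frac{1}{111 + 331776 - 4608} \left(-569\right) + 6892\right) 39768 = \left(\frac{1}{327279} \left(-569\right) + 6892\right) 39768 = \left(- \frac{569}{327279} + 6892\right) 39768 = \frac{2255606299}{327279} \cdot 39768 = \frac{29900317099544}{109093}$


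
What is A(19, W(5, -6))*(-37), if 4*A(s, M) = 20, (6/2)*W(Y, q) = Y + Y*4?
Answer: -185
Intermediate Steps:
W(Y, q) = 5*Y/3 (W(Y, q) = (Y + Y*4)/3 = (Y + 4*Y)/3 = (5*Y)/3 = 5*Y/3)
A(s, M) = 5 (A(s, M) = (¼)*20 = 5)
A(19, W(5, -6))*(-37) = 5*(-37) = -185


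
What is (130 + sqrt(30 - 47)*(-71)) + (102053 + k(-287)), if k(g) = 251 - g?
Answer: 102721 - 71*I*sqrt(17) ≈ 1.0272e+5 - 292.74*I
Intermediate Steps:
(130 + sqrt(30 - 47)*(-71)) + (102053 + k(-287)) = (130 + sqrt(30 - 47)*(-71)) + (102053 + (251 - 1*(-287))) = (130 + sqrt(-17)*(-71)) + (102053 + (251 + 287)) = (130 + (I*sqrt(17))*(-71)) + (102053 + 538) = (130 - 71*I*sqrt(17)) + 102591 = 102721 - 71*I*sqrt(17)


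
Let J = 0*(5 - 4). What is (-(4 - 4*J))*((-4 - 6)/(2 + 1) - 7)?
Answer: 124/3 ≈ 41.333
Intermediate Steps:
J = 0 (J = 0*1 = 0)
(-(4 - 4*J))*((-4 - 6)/(2 + 1) - 7) = (-(4 - 4*0))*((-4 - 6)/(2 + 1) - 7) = (-(4 + 0))*(-10/3 - 7) = (-1*4)*(-10*⅓ - 7) = -4*(-10/3 - 7) = -4*(-31/3) = 124/3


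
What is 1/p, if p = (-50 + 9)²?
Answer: 1/1681 ≈ 0.00059488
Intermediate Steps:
p = 1681 (p = (-41)² = 1681)
1/p = 1/1681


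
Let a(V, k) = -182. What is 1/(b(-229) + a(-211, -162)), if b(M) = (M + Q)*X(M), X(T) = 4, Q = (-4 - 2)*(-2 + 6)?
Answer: -1/1194 ≈ -0.00083752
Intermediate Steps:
Q = -24 (Q = -6*4 = -24)
b(M) = -96 + 4*M (b(M) = (M - 24)*4 = (-24 + M)*4 = -96 + 4*M)
1/(b(-229) + a(-211, -162)) = 1/((-96 + 4*(-229)) - 182) = 1/((-96 - 916) - 182) = 1/(-1012 - 182) = 1/(-1194) = -1/1194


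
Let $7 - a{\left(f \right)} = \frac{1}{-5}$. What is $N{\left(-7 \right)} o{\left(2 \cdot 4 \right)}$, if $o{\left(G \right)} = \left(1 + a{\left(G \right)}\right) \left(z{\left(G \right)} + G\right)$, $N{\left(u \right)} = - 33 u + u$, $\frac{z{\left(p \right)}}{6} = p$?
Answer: $\frac{514304}{5} \approx 1.0286 \cdot 10^{5}$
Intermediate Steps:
$z{\left(p \right)} = 6 p$
$a{\left(f \right)} = \frac{36}{5}$ ($a{\left(f \right)} = 7 - \frac{1}{-5} = 7 - - \frac{1}{5} = 7 + \frac{1}{5} = \frac{36}{5}$)
$N{\left(u \right)} = - 32 u$
$o{\left(G \right)} = \frac{287 G}{5}$ ($o{\left(G \right)} = \left(1 + \frac{36}{5}\right) \left(6 G + G\right) = \frac{41 \cdot 7 G}{5} = \frac{287 G}{5}$)
$N{\left(-7 \right)} o{\left(2 \cdot 4 \right)} = \left(-32\right) \left(-7\right) \frac{287 \cdot 2 \cdot 4}{5} = 224 \cdot \frac{287}{5} \cdot 8 = 224 \cdot \frac{2296}{5} = \frac{514304}{5}$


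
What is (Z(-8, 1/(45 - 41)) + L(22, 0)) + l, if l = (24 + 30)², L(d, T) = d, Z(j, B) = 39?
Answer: 2977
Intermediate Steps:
l = 2916 (l = 54² = 2916)
(Z(-8, 1/(45 - 41)) + L(22, 0)) + l = (39 + 22) + 2916 = 61 + 2916 = 2977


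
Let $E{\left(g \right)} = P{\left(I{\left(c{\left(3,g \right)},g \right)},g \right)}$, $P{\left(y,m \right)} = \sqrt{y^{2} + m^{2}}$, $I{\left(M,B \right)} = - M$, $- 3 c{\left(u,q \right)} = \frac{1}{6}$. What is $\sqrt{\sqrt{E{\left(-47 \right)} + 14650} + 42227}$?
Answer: $\frac{\sqrt{1520172 + 6 \sqrt{2} \sqrt{263700 + \sqrt{715717}}}}{6} \approx 205.79$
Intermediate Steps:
$c{\left(u,q \right)} = - \frac{1}{18}$ ($c{\left(u,q \right)} = - \frac{1}{3 \cdot 6} = \left(- \frac{1}{3}\right) \frac{1}{6} = - \frac{1}{18}$)
$P{\left(y,m \right)} = \sqrt{m^{2} + y^{2}}$
$E{\left(g \right)} = \sqrt{\frac{1}{324} + g^{2}}$ ($E{\left(g \right)} = \sqrt{g^{2} + \left(\left(-1\right) \left(- \frac{1}{18}\right)\right)^{2}} = \sqrt{g^{2} + \left(\frac{1}{18}\right)^{2}} = \sqrt{g^{2} + \frac{1}{324}} = \sqrt{\frac{1}{324} + g^{2}}$)
$\sqrt{\sqrt{E{\left(-47 \right)} + 14650} + 42227} = \sqrt{\sqrt{\frac{\sqrt{1 + 324 \left(-47\right)^{2}}}{18} + 14650} + 42227} = \sqrt{\sqrt{\frac{\sqrt{1 + 324 \cdot 2209}}{18} + 14650} + 42227} = \sqrt{\sqrt{\frac{\sqrt{1 + 715716}}{18} + 14650} + 42227} = \sqrt{\sqrt{\frac{\sqrt{715717}}{18} + 14650} + 42227} = \sqrt{\sqrt{14650 + \frac{\sqrt{715717}}{18}} + 42227} = \sqrt{42227 + \sqrt{14650 + \frac{\sqrt{715717}}{18}}}$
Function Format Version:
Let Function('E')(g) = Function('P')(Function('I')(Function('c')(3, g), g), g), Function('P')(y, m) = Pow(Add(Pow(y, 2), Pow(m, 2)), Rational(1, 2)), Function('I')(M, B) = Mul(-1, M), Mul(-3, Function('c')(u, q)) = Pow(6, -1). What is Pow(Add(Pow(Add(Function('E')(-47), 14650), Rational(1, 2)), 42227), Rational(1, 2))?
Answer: Mul(Rational(1, 6), Pow(Add(1520172, Mul(6, Pow(2, Rational(1, 2)), Pow(Add(263700, Pow(715717, Rational(1, 2))), Rational(1, 2)))), Rational(1, 2))) ≈ 205.79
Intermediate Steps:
Function('c')(u, q) = Rational(-1, 18) (Function('c')(u, q) = Mul(Rational(-1, 3), Pow(6, -1)) = Mul(Rational(-1, 3), Rational(1, 6)) = Rational(-1, 18))
Function('P')(y, m) = Pow(Add(Pow(m, 2), Pow(y, 2)), Rational(1, 2))
Function('E')(g) = Pow(Add(Rational(1, 324), Pow(g, 2)), Rational(1, 2)) (Function('E')(g) = Pow(Add(Pow(g, 2), Pow(Mul(-1, Rational(-1, 18)), 2)), Rational(1, 2)) = Pow(Add(Pow(g, 2), Pow(Rational(1, 18), 2)), Rational(1, 2)) = Pow(Add(Pow(g, 2), Rational(1, 324)), Rational(1, 2)) = Pow(Add(Rational(1, 324), Pow(g, 2)), Rational(1, 2)))
Pow(Add(Pow(Add(Function('E')(-47), 14650), Rational(1, 2)), 42227), Rational(1, 2)) = Pow(Add(Pow(Add(Mul(Rational(1, 18), Pow(Add(1, Mul(324, Pow(-47, 2))), Rational(1, 2))), 14650), Rational(1, 2)), 42227), Rational(1, 2)) = Pow(Add(Pow(Add(Mul(Rational(1, 18), Pow(Add(1, Mul(324, 2209)), Rational(1, 2))), 14650), Rational(1, 2)), 42227), Rational(1, 2)) = Pow(Add(Pow(Add(Mul(Rational(1, 18), Pow(Add(1, 715716), Rational(1, 2))), 14650), Rational(1, 2)), 42227), Rational(1, 2)) = Pow(Add(Pow(Add(Mul(Rational(1, 18), Pow(715717, Rational(1, 2))), 14650), Rational(1, 2)), 42227), Rational(1, 2)) = Pow(Add(Pow(Add(14650, Mul(Rational(1, 18), Pow(715717, Rational(1, 2)))), Rational(1, 2)), 42227), Rational(1, 2)) = Pow(Add(42227, Pow(Add(14650, Mul(Rational(1, 18), Pow(715717, Rational(1, 2)))), Rational(1, 2))), Rational(1, 2))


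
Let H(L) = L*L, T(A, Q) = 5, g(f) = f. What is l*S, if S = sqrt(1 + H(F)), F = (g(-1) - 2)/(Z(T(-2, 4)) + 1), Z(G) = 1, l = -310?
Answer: -155*sqrt(13) ≈ -558.86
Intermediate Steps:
F = -3/2 (F = (-1 - 2)/(1 + 1) = -3/2 ≈ -1.5000)
H(L) = L**2
S = sqrt(13)/2 (S = sqrt(1 + (-3/2)**2) = sqrt(1 + 9/4) = sqrt(13/4) = sqrt(13)/2 ≈ 1.8028)
l*S = -155*sqrt(13)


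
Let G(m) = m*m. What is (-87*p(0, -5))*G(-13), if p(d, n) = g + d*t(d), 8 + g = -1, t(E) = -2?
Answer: 132327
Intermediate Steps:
g = -9 (g = -8 - 1 = -9)
G(m) = m**2
p(d, n) = -9 - 2*d (p(d, n) = -9 + d*(-2) = -9 - 2*d)
(-87*p(0, -5))*G(-13) = -87*(-9 - 2*0)*(-13)**2 = -87*(-9 + 0)*169 = -87*(-9)*169 = 783*169 = 132327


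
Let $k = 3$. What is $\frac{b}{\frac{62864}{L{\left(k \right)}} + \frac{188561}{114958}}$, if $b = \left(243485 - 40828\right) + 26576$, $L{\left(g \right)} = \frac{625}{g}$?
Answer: $\frac{16470104508750}{21798009761} \approx 755.58$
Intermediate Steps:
$b = 229233$ ($b = 202657 + 26576 = 229233$)
$\frac{b}{\frac{62864}{L{\left(k \right)}} + \frac{188561}{114958}} = \frac{229233}{\frac{62864}{625 \cdot \frac{1}{3}} + \frac{188561}{114958}} = \frac{229233}{\frac{62864}{625 \cdot \frac{1}{3}} + 188561 \cdot \frac{1}{114958}} = \frac{229233}{\frac{62864}{\frac{625}{3}} + \frac{188561}{114958}} = \frac{229233}{62864 \cdot \frac{3}{625} + \frac{188561}{114958}} = \frac{229233}{\frac{188592}{625} + \frac{188561}{114958}} = \frac{229233}{\frac{21798009761}{71848750}} = 229233 \cdot \frac{71848750}{21798009761} = \frac{16470104508750}{21798009761}$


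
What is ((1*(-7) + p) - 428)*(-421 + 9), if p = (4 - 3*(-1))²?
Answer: 159032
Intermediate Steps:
p = 49 (p = (4 + 3)² = 7² = 49)
((1*(-7) + p) - 428)*(-421 + 9) = ((1*(-7) + 49) - 428)*(-421 + 9) = ((-7 + 49) - 428)*(-412) = (42 - 428)*(-412) = -386*(-412) = 159032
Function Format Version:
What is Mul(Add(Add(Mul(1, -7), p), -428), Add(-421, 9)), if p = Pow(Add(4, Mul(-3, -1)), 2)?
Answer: 159032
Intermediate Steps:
p = 49 (p = Pow(Add(4, 3), 2) = Pow(7, 2) = 49)
Mul(Add(Add(Mul(1, -7), p), -428), Add(-421, 9)) = Mul(Add(Add(Mul(1, -7), 49), -428), Add(-421, 9)) = Mul(Add(Add(-7, 49), -428), -412) = Mul(Add(42, -428), -412) = Mul(-386, -412) = 159032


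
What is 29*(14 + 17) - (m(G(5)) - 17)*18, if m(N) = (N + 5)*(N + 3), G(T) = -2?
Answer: 1151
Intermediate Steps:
m(N) = (3 + N)*(5 + N) (m(N) = (5 + N)*(3 + N) = (3 + N)*(5 + N))
29*(14 + 17) - (m(G(5)) - 17)*18 = 29*(14 + 17) - ((15 + (-2)² + 8*(-2)) - 17)*18 = 29*31 - ((15 + 4 - 16) - 17)*18 = 899 - (3 - 17)*18 = 899 - (-14)*18 = 899 - 1*(-252) = 899 + 252 = 1151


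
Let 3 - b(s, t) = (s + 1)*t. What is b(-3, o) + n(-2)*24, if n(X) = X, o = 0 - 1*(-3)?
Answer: -39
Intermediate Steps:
o = 3 (o = 0 + 3 = 3)
b(s, t) = 3 - t*(1 + s) (b(s, t) = 3 - (s + 1)*t = 3 - (1 + s)*t = 3 - t*(1 + s))
b(-3, o) + n(-2)*24 = (3 - 1*3 - 1*(-3)*3) - 2*24 = (3 - 3 + 9) - 48 = 9 - 48 = -39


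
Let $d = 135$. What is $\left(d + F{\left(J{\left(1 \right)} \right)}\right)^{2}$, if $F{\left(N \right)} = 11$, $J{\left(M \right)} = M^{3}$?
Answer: $21316$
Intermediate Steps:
$\left(d + F{\left(J{\left(1 \right)} \right)}\right)^{2} = \left(135 + 11\right)^{2} = 146^{2} = 21316$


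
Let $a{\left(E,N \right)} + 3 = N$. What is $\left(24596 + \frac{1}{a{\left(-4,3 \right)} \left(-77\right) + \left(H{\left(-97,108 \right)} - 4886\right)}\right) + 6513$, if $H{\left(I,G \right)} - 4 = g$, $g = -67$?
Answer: $\frac{153958440}{4949} \approx 31109.0$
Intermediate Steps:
$a{\left(E,N \right)} = -3 + N$
$H{\left(I,G \right)} = -63$ ($H{\left(I,G \right)} = 4 - 67 = -63$)
$\left(24596 + \frac{1}{a{\left(-4,3 \right)} \left(-77\right) + \left(H{\left(-97,108 \right)} - 4886\right)}\right) + 6513 = \left(24596 + \frac{1}{\left(-3 + 3\right) \left(-77\right) - 4949}\right) + 6513 = \left(24596 + \frac{1}{0 \left(-77\right) - 4949}\right) + 6513 = \left(24596 + \frac{1}{0 - 4949}\right) + 6513 = \left(24596 + \frac{1}{-4949}\right) + 6513 = \left(24596 - \frac{1}{4949}\right) + 6513 = \frac{121725603}{4949} + 6513 = \frac{153958440}{4949}$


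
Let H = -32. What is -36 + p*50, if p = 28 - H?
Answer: 2964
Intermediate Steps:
p = 60 (p = 28 - 1*(-32) = 28 + 32 = 60)
-36 + p*50 = -36 + 60*50 = -36 + 3000 = 2964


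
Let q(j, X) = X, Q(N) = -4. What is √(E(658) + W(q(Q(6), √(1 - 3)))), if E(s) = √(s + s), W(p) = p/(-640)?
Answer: √(12800*√329 - 10*I*√2)/80 ≈ 6.023 - 0.00018344*I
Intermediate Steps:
W(p) = -p/640 (W(p) = p*(-1/640) = -p/640)
E(s) = √2*√s (E(s) = √(2*s) = √2*√s)
√(E(658) + W(q(Q(6), √(1 - 3)))) = √(√2*√658 - √(1 - 3)/640) = √(2*√329 - I*√2/640)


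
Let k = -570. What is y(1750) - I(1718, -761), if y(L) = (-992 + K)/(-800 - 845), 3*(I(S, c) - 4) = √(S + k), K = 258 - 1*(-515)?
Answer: -6361/1645 - 2*√287/3 ≈ -15.161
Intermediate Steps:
K = 773 (K = 258 + 515 = 773)
I(S, c) = 4 + √(-570 + S)/3 (I(S, c) = 4 + √(S - 570)/3 = 4 + √(-570 + S)/3)
y(L) = 219/1645 (y(L) = (-992 + 773)/(-800 - 845) = -219/(-1645) = -219*(-1/1645) = 219/1645)
y(1750) - I(1718, -761) = 219/1645 - (4 + √(-570 + 1718)/3) = 219/1645 - (4 + √1148/3) = 219/1645 - (4 + (2*√287)/3) = 219/1645 - (4 + 2*√287/3) = 219/1645 + (-4 - 2*√287/3) = -6361/1645 - 2*√287/3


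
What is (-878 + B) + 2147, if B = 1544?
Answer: 2813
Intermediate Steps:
(-878 + B) + 2147 = (-878 + 1544) + 2147 = 666 + 2147 = 2813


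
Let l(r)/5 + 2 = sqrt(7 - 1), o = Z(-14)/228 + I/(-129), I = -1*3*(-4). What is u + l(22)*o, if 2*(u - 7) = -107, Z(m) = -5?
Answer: -111154/2451 - 5635*sqrt(6)/9804 ≈ -46.758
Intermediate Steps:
I = 12 (I = -3*(-4) = 12)
u = -93/2 (u = 7 + (1/2)*(-107) = 7 - 107/2 = -93/2 ≈ -46.500)
o = -1127/9804 (o = -5/228 + 12/(-129) = -5*1/228 + 12*(-1/129) = -5/228 - 4/43 = -1127/9804 ≈ -0.11495)
l(r) = -10 + 5*sqrt(6) (l(r) = -10 + 5*sqrt(7 - 1) = -10 + 5*sqrt(6))
u + l(22)*o = -93/2 + (-10 + 5*sqrt(6))*(-1127/9804) = -93/2 + (5635/4902 - 5635*sqrt(6)/9804) = -111154/2451 - 5635*sqrt(6)/9804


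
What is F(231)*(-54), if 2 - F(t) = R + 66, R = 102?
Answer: 8964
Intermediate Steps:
F(t) = -166 (F(t) = 2 - (102 + 66) = 2 - 1*168 = 2 - 168 = -166)
F(231)*(-54) = -166*(-54) = 8964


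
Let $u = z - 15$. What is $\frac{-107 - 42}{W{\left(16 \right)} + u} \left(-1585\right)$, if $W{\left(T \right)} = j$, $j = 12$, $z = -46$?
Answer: $- \frac{236165}{49} \approx -4819.7$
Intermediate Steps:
$W{\left(T \right)} = 12$
$u = -61$ ($u = -46 - 15 = -61$)
$\frac{-107 - 42}{W{\left(16 \right)} + u} \left(-1585\right) = \frac{-107 - 42}{12 - 61} \left(-1585\right) = \frac{-107 - 42}{-49} \left(-1585\right) = \left(-149\right) \left(- \frac{1}{49}\right) \left(-1585\right) = \frac{149}{49} \left(-1585\right) = - \frac{236165}{49}$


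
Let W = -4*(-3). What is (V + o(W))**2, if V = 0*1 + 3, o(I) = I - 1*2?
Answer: 169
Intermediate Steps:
W = 12
o(I) = -2 + I (o(I) = I - 2 = -2 + I)
V = 3 (V = 0 + 3 = 3)
(V + o(W))**2 = (3 + (-2 + 12))**2 = (3 + 10)**2 = 13**2 = 169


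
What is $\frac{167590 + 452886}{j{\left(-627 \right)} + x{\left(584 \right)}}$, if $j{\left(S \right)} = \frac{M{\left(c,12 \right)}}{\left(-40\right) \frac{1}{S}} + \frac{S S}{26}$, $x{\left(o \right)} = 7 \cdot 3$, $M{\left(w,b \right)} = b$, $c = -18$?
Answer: $\frac{20165470}{498207} \approx 40.476$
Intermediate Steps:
$x{\left(o \right)} = 21$
$j{\left(S \right)} = - \frac{3 S}{10} + \frac{S^{2}}{26}$ ($j{\left(S \right)} = \frac{12}{\left(-40\right) \frac{1}{S}} + \frac{S S}{26} = 12 \left(- \frac{S}{40}\right) + S^{2} \cdot \frac{1}{26} = - \frac{3 S}{10} + \frac{S^{2}}{26}$)
$\frac{167590 + 452886}{j{\left(-627 \right)} + x{\left(584 \right)}} = \frac{167590 + 452886}{\frac{1}{130} \left(-627\right) \left(-39 + 5 \left(-627\right)\right) + 21} = \frac{620476}{\frac{1}{130} \left(-627\right) \left(-39 - 3135\right) + 21} = \frac{620476}{\frac{1}{130} \left(-627\right) \left(-3174\right) + 21} = \frac{620476}{\frac{995049}{65} + 21} = \frac{620476}{\frac{996414}{65}} = 620476 \cdot \frac{65}{996414} = \frac{20165470}{498207}$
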